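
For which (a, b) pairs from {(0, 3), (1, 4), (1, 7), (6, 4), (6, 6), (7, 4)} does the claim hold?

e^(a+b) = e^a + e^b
Testing each pair:
(0, 3): LHS = e^3 ≈ 20.09, RHS = 1 + e^3 ≈ 21.09 → fails
(1, 4): LHS = e^5 ≈ 148.4, RHS = e + e^4 ≈ 57.32 → fails
(1, 7): LHS = e^8 ≈ 2981, RHS = e + e^7 ≈ 1099 → fails
(6, 4): LHS = e^10 ≈ 22026.5, RHS = e^4 + e^6 ≈ 458 → fails
(6, 6): LHS = e^12 ≈ 162754.8, RHS = 2·e^6 ≈ 806.9 → fails
(7, 4): LHS = e^11 ≈ 59874.1, RHS = e^4 + e^7 ≈ 1151 → fails

No pair satisfies the claim.

Answer: None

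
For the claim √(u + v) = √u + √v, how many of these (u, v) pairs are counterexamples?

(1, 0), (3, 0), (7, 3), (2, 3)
Testing each pair:
(1, 0): LHS = 1, RHS = 1 → satisfies claim
(3, 0): LHS = √(3) ≈ 1.732, RHS = √(3) ≈ 1.732 → satisfies claim
(7, 3): LHS = √(10) ≈ 3.162, RHS = √(3) + √(7) ≈ 4.378 → counterexample
(2, 3): LHS = √(5) ≈ 2.236, RHS = √(2) + √(3) ≈ 3.146 → counterexample

That makes 2 counterexamples.

Answer: 2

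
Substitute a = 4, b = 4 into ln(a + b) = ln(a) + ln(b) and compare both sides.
LHS = ln(4 + 4) = ln(8) ≈ 2.079
RHS = ln(4) + ln(4) = 2·ln(4) ≈ 2.773

LHS ≠ RHS (they differ by about 0.6931), so the equation does not hold here.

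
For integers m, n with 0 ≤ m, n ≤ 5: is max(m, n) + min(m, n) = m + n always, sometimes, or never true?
Always true

The identity holds for every pair in the range. For instance at (m, n) = (1, 4): both sides equal 5.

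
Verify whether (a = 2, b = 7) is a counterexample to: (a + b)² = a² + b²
Substituting a = 2, b = 7:
LHS = (2 + 7)² = 81
RHS = 2² + 7² = 53

Since LHS ≠ RHS, this pair disproves the claim.

Answer: Yes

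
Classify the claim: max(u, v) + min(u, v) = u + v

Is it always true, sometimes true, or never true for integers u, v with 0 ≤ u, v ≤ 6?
The identity holds for every pair in the range. For instance at (u, v) = (0, 5): both sides equal 5.

Answer: Always true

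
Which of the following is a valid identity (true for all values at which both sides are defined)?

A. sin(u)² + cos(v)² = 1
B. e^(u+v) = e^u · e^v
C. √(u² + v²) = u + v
A: fails at (6, 7) — LHS = sin(6)² + cos(7)² ≈ 0.6464, RHS = 1.
B: holds — e.g. at (3, 7), both sides equal e^10 ≈ 22026.5.
C: fails at (2, 7) — LHS = √(53) ≈ 7.28, RHS = 9.

Answer: B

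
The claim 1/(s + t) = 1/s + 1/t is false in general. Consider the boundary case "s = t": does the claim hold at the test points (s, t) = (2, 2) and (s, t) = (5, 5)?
At (2, 2): LHS = 1/4 ≠ RHS = 1
At (5, 5): LHS = 1/10 ≠ RHS = 2/5

Answer: No, fails at both test points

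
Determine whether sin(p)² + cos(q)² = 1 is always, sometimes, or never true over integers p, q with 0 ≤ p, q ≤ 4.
Sometimes true

It holds at (p, q) = (3, 3) (both sides equal 1), but fails at (p, q) = (4, 3) (LHS = sin(4)² + cos(3)² ≈ 1.553, RHS = 1).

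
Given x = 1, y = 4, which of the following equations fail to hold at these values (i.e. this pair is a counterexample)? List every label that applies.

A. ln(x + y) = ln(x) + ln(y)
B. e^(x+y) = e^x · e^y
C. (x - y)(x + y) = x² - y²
Evaluating each claim at the given values:
A. LHS = ln(5) ≈ 1.609, RHS = ln(4) ≈ 1.386 → fails here (LHS ≠ RHS)
B. LHS = e^5 ≈ 148.4, RHS = e^5 ≈ 148.4 → holds here (LHS = RHS)
C. LHS = -15, RHS = -15 → holds here (LHS = RHS)

Answer: A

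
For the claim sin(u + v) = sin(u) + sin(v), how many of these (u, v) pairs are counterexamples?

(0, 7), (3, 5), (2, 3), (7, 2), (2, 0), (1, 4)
Testing each pair:
(0, 7): LHS = sin(7) ≈ 0.657, RHS = sin(7) ≈ 0.657 → satisfies claim
(3, 5): LHS = sin(8) ≈ 0.9894, RHS = sin(5) + sin(3) ≈ -0.8178 → counterexample
(2, 3): LHS = sin(5) ≈ -0.9589, RHS = sin(3) + sin(2) ≈ 1.05 → counterexample
(7, 2): LHS = sin(9) ≈ 0.4121, RHS = sin(7) + sin(2) ≈ 1.566 → counterexample
(2, 0): LHS = sin(2) ≈ 0.9093, RHS = sin(2) ≈ 0.9093 → satisfies claim
(1, 4): LHS = sin(5) ≈ -0.9589, RHS = sin(4) + sin(1) ≈ 0.08467 → counterexample

That makes 4 counterexamples.

Answer: 4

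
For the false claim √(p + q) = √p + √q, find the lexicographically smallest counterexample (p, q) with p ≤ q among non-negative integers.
(p, q) = (1, 1)

Substituting (1, 1) into the claim:
LHS = √(1 + 1) = √(2) ≈ 1.414
RHS = √1 + √1 = 2

Since LHS ≠ RHS, this pair disproves the claim, and no lexicographically smaller pair (p ≤ q, non-negative integers) does.

For instance (3, 7) is also a counterexample (LHS = √(10) ≈ 3.162, RHS = √(3) + √(7) ≈ 4.378), but it's lexicographically larger.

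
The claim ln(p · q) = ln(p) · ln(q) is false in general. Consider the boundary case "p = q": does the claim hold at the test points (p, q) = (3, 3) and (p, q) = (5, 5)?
No, fails at both test points

At (3, 3): LHS = ln(9) ≈ 2.197 ≠ RHS = ln(3)² ≈ 1.207
At (5, 5): LHS = ln(25) ≈ 3.219 ≠ RHS = ln(5)² ≈ 2.59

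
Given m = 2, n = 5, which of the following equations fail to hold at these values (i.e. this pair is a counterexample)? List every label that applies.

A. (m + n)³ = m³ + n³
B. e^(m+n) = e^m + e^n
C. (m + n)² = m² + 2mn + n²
A, B

Evaluating each claim at the given values:
A. LHS = 343, RHS = 133 → fails here (LHS ≠ RHS)
B. LHS = e^7 ≈ 1097, RHS = e^2 + e^5 ≈ 155.8 → fails here (LHS ≠ RHS)
C. LHS = 49, RHS = 49 → holds here (LHS = RHS)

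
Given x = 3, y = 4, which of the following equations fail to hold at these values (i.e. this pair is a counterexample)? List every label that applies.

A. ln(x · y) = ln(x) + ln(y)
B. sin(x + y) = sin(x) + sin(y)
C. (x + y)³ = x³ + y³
Evaluating each claim at the given values:
A. LHS = ln(12) ≈ 2.485, RHS = ln(3) + ln(4) ≈ 2.485 → holds here (LHS = RHS)
B. LHS = sin(7) ≈ 0.657, RHS = sin(4) + sin(3) ≈ -0.6157 → fails here (LHS ≠ RHS)
C. LHS = 343, RHS = 91 → fails here (LHS ≠ RHS)

Answer: B, C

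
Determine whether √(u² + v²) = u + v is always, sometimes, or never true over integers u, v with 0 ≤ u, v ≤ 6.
It holds at (u, v) = (3, 0) (both sides equal 3), but fails at (u, v) = (6, 4) (LHS = 2·√(13) ≈ 7.211, RHS = 10).

Answer: Sometimes true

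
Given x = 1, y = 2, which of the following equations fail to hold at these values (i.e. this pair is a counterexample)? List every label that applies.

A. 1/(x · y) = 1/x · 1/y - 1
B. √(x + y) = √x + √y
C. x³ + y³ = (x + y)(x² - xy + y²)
A, B

Evaluating each claim at the given values:
A. LHS = 1/2, RHS = -1/2 → fails here (LHS ≠ RHS)
B. LHS = √(3) ≈ 1.732, RHS = 1 + √(2) ≈ 2.414 → fails here (LHS ≠ RHS)
C. LHS = 9, RHS = 9 → holds here (LHS = RHS)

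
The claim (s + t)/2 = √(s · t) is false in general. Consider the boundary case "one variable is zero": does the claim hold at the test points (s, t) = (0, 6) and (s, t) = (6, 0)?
No, fails at both test points

At (0, 6): LHS = 3 ≠ RHS = 0
At (6, 0): LHS = 3 ≠ RHS = 0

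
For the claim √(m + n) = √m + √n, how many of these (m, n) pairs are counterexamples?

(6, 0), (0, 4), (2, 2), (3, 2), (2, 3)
3

Testing each pair:
(6, 0): LHS = √(6) ≈ 2.449, RHS = √(6) ≈ 2.449 → satisfies claim
(0, 4): LHS = 2, RHS = 2 → satisfies claim
(2, 2): LHS = 2, RHS = 2·√(2) ≈ 2.828 → counterexample
(3, 2): LHS = √(5) ≈ 2.236, RHS = √(2) + √(3) ≈ 3.146 → counterexample
(2, 3): LHS = √(5) ≈ 2.236, RHS = √(2) + √(3) ≈ 3.146 → counterexample

That makes 3 counterexamples.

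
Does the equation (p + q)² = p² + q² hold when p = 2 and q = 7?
Fails

Substituting p = 2, q = 7:

LHS = (2 + 7)² = 81
RHS = 2² + 7² = 53

LHS ≠ RHS, so the equation does not hold at this point.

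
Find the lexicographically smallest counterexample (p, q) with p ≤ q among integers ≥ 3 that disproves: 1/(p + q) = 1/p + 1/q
Substituting (3, 3) into the claim:
LHS = 1/(3 + 3) = 1/6
RHS = 1/3 + 1/3 = 2/3

Since LHS ≠ RHS, this pair disproves the claim, and no lexicographically smaller pair (p ≤ q, integers ≥ 3) does.

For instance (5, 7) is also a counterexample (LHS = 1/12, RHS = 12/35), but it's lexicographically larger.

Answer: (p, q) = (3, 3)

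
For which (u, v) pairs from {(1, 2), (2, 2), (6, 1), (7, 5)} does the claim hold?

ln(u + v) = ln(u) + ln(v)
(2, 2)

Testing each pair:
(1, 2): LHS = ln(3) ≈ 1.099, RHS = ln(2) ≈ 0.6931 → fails
(2, 2): LHS = ln(4) ≈ 1.386, RHS = 2·ln(2) ≈ 1.386 → holds
(6, 1): LHS = ln(7) ≈ 1.946, RHS = ln(6) ≈ 1.792 → fails
(7, 5): LHS = ln(12) ≈ 2.485, RHS = ln(5) + ln(7) ≈ 3.555 → fails

1 of 4 pairs satisfies the claim.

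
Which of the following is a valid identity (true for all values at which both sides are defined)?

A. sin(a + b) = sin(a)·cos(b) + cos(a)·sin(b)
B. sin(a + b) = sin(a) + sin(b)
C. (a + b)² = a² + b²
A

A: holds — e.g. at (2, 4), both sides equal sin(6) ≈ -0.2794.
B: fails at (4, 6) — LHS = sin(10) ≈ -0.544, RHS = sin(4) + sin(6) ≈ -1.036.
C: fails at (6, 7) — LHS = 169, RHS = 85.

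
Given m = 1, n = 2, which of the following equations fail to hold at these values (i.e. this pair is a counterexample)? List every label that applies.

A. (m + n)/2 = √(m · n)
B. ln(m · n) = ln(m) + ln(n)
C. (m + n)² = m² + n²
Evaluating each claim at the given values:
A. LHS = 3/2, RHS = √(2) ≈ 1.414 → fails here (LHS ≠ RHS)
B. LHS = ln(2) ≈ 0.6931, RHS = ln(2) ≈ 0.6931 → holds here (LHS = RHS)
C. LHS = 9, RHS = 5 → fails here (LHS ≠ RHS)

Answer: A, C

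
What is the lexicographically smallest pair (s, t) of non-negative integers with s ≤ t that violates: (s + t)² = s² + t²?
At (0, 2): both sides equal 4, so it holds there.
At (0, 6): both sides equal 36, so it holds there.

Substituting (1, 1) into the claim:
LHS = (1 + 1)² = 4
RHS = 1² + 1² = 2

Since LHS ≠ RHS, this pair disproves the claim, and no lexicographically smaller pair (s ≤ t, non-negative integers) does.

For instance (3, 6) is also a counterexample (LHS = 81, RHS = 45), but it's lexicographically larger.

Answer: (s, t) = (1, 1)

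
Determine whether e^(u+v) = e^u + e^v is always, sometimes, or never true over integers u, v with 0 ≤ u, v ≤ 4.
Never true

The claim fails for every pair in the range. For instance at (u, v) = (0, 0): LHS = 1, RHS = 2.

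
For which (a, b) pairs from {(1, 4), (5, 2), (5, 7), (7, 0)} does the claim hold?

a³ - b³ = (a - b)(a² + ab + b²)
All pairs

Testing each pair:
(1, 4): LHS = -63, RHS = -63 → holds
(5, 2): LHS = 117, RHS = 117 → holds
(5, 7): LHS = -218, RHS = -218 → holds
(7, 0): LHS = 343, RHS = 343 → holds

Every pair satisfies the claim.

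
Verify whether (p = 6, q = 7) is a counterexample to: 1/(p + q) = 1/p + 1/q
Yes

Substituting p = 6, q = 7:
LHS = 1/(6 + 7) = 1/13
RHS = 1/6 + 1/7 = 13/42

Since LHS ≠ RHS, this pair disproves the claim.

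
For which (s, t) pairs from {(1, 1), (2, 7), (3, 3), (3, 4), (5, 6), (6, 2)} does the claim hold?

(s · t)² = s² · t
(1, 1)

Testing each pair:
(1, 1): LHS = 1, RHS = 1 → holds
(2, 7): LHS = 196, RHS = 28 → fails
(3, 3): LHS = 81, RHS = 27 → fails
(3, 4): LHS = 144, RHS = 36 → fails
(5, 6): LHS = 900, RHS = 150 → fails
(6, 2): LHS = 144, RHS = 72 → fails

1 of 6 pairs satisfies the claim.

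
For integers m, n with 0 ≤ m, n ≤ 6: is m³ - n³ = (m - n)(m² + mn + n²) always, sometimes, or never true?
Always true

The identity holds for every pair in the range. For instance at (m, n) = (4, 3): both sides equal 37.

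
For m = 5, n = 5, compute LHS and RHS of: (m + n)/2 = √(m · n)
LHS = (5 + 5)/2 = 5
RHS = √(5 · 5) = 5

LHS = RHS: the two sides agree.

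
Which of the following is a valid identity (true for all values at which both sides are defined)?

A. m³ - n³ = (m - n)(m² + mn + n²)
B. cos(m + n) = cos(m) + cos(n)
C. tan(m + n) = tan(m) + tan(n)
A

A: holds — e.g. at (3, 3), both sides equal 0.
B: fails at (5, 8) — LHS = cos(13) ≈ 0.9074, RHS = cos(8) + cos(5) ≈ 0.1382.
C: fails at (1, 2) — LHS = tan(3) ≈ -0.1425, RHS = tan(2) + tan(1) ≈ -0.6276.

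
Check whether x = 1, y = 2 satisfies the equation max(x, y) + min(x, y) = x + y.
Substituting x = 1, y = 2:

LHS = max(1, 2) + min(1, 2) = 3
RHS = 1 + 2 = 3

LHS = RHS, so the equation holds at this point.

Answer: Holds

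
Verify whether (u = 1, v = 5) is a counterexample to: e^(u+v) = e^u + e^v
Yes

Substituting u = 1, v = 5:
LHS = e^(1+5) = e^6 ≈ 403.4
RHS = e^1 + e^5 = e + e^5 ≈ 151.1

Since LHS ≠ RHS, this pair disproves the claim.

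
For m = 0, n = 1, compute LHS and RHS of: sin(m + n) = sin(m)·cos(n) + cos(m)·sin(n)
LHS = sin(0 + 1) = sin(1) ≈ 0.8415
RHS = sin(0)·cos(1) + cos(0)·sin(1) = sin(1) ≈ 0.8415

LHS = RHS: the two sides agree.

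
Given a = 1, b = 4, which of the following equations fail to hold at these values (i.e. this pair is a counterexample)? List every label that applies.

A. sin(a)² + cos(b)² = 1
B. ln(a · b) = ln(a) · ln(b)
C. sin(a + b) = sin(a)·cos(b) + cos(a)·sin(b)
A, B

Evaluating each claim at the given values:
A. LHS = cos(4)² + sin(1)² ≈ 1.135, RHS = 1 → fails here (LHS ≠ RHS)
B. LHS = ln(4) ≈ 1.386, RHS = 0 → fails here (LHS ≠ RHS)
C. LHS = sin(5) ≈ -0.9589, RHS = sin(1)·cos(4) + sin(4)·cos(1) ≈ -0.9589 → holds here (LHS = RHS)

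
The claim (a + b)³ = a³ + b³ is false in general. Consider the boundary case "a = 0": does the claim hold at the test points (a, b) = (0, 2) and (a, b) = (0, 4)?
At (0, 2): LHS = 8, RHS = 8 → equal
At (0, 4): LHS = 64, RHS = 64 → equal

So the claim does hold at both of these boundary points, even though it is not an identity.

Answer: Yes, holds at both test points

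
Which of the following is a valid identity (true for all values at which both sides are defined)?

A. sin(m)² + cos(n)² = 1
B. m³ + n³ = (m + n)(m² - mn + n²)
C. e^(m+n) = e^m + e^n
A: fails at (1, 2) — LHS = cos(2)² + sin(1)² ≈ 0.8813, RHS = 1.
B: holds — e.g. at (4, 4), both sides equal 128.
C: fails at (6, 7) — LHS = e^13 ≈ 442413.4, RHS = e^6 + e^7 ≈ 1500.

Answer: B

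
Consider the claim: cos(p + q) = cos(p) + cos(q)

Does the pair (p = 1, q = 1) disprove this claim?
Substituting p = 1, q = 1:
LHS = cos(1 + 1) = cos(2) ≈ -0.4161
RHS = cos(1) + cos(1) = 2·cos(1) ≈ 1.081

Since LHS ≠ RHS, this pair disproves the claim.

Answer: Yes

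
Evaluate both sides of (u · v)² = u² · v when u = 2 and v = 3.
LHS = (2 · 3)² = 36
RHS = 2² · 3 = 12

LHS ≠ RHS, so the equation does not hold here.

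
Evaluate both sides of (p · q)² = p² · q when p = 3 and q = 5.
LHS = (3 · 5)² = 225
RHS = 3² · 5 = 45

LHS ≠ RHS, so the equation does not hold here.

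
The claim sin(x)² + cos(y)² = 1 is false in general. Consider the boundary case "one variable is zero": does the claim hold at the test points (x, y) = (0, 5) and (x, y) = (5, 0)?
No, fails at both test points

At (0, 5): LHS = cos(5)² ≈ 0.08046 ≠ RHS = 1
At (5, 0): LHS = sin(5)² + 1 ≈ 1.92 ≠ RHS = 1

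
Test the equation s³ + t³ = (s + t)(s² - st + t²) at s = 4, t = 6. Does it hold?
Holds

Substituting s = 4, t = 6:

LHS = 4³ + 6³ = 280
RHS = (4 + 6)(4² - 4·6 + 6²) = 280

LHS = RHS, so the equation holds at this point.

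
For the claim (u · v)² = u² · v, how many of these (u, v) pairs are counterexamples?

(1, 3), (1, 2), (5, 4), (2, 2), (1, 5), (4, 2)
6

Testing each pair:
(1, 3): LHS = 9, RHS = 3 → counterexample
(1, 2): LHS = 4, RHS = 2 → counterexample
(5, 4): LHS = 400, RHS = 100 → counterexample
(2, 2): LHS = 16, RHS = 8 → counterexample
(1, 5): LHS = 25, RHS = 5 → counterexample
(4, 2): LHS = 64, RHS = 32 → counterexample

That makes 6 counterexamples.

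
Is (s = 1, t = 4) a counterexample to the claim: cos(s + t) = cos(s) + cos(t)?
Yes

Substituting s = 1, t = 4:
LHS = cos(1 + 4) = cos(5) ≈ 0.2837
RHS = cos(1) + cos(4) ≈ -0.1133

Since LHS ≠ RHS, this pair disproves the claim.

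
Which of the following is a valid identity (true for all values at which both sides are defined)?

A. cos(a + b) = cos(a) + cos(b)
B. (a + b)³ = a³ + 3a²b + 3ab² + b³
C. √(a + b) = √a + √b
A: fails at (1, 4) — LHS = cos(5) ≈ 0.2837, RHS = cos(4) + cos(1) ≈ -0.1133.
B: holds — e.g. at (4, 4), both sides equal 512.
C: fails at (4, 5) — LHS = 3, RHS = 2 + √(5) ≈ 4.236.

Answer: B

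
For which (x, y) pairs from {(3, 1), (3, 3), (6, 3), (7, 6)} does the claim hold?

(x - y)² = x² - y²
(3, 3)

Testing each pair:
(3, 1): LHS = 4, RHS = 8 → fails
(3, 3): LHS = 0, RHS = 0 → holds
(6, 3): LHS = 9, RHS = 27 → fails
(7, 6): LHS = 1, RHS = 13 → fails

1 of 4 pairs satisfies the claim.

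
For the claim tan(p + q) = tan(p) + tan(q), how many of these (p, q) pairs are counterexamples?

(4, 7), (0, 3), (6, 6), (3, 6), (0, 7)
3

Testing each pair:
(4, 7): LHS = tan(11) ≈ -226, RHS = tan(7) + tan(4) ≈ 2.029 → counterexample
(0, 3): LHS = tan(3) ≈ -0.1425, RHS = tan(3) ≈ -0.1425 → satisfies claim
(6, 6): LHS = tan(12) ≈ -0.6359, RHS = 2·tan(6) ≈ -0.582 → counterexample
(3, 6): LHS = tan(9) ≈ -0.4523, RHS = tan(6) + tan(3) ≈ -0.4336 → counterexample
(0, 7): LHS = tan(7) ≈ 0.8714, RHS = tan(7) ≈ 0.8714 → satisfies claim

That makes 3 counterexamples.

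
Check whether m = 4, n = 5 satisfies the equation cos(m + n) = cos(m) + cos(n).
Substituting m = 4, n = 5:

LHS = cos(4 + 5) = cos(9) ≈ -0.9111
RHS = cos(4) + cos(5) ≈ -0.37

LHS ≠ RHS, so the equation does not hold at this point.

Answer: Fails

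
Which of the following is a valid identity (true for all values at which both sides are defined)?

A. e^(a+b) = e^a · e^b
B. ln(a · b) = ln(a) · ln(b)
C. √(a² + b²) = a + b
A: holds — e.g. at (4, 4), both sides equal e^8 ≈ 2981.
B: fails at (1, 2) — LHS = ln(2) ≈ 0.6931, RHS = 0.
C: fails at (3, 3) — LHS = 3·√(2) ≈ 4.243, RHS = 6.

Answer: A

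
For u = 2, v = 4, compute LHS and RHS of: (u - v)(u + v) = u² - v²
LHS = (2 - 4)(2 + 4) = -12
RHS = 2² - 4² = -12

LHS = RHS: the two sides agree.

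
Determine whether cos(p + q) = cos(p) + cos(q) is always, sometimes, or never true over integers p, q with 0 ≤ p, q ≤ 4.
The claim fails for every pair in the range. For instance at (p, q) = (0, 2): LHS = cos(2) ≈ -0.4161, RHS = cos(2) + 1 ≈ 0.5839.

Answer: Never true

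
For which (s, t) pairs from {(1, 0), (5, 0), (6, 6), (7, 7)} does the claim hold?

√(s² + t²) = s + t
Testing each pair:
(1, 0): LHS = 1, RHS = 1 → holds
(5, 0): LHS = 5, RHS = 5 → holds
(6, 6): LHS = 6·√(2) ≈ 8.485, RHS = 12 → fails
(7, 7): LHS = 7·√(2) ≈ 9.899, RHS = 14 → fails

2 of 4 pairs satisfy the claim.

Answer: (1, 0), (5, 0)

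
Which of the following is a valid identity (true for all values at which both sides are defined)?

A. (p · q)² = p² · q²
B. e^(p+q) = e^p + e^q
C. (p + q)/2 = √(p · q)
A

A: holds — e.g. at (3, 4), both sides equal 144.
B: fails at (2, 5) — LHS = e^7 ≈ 1097, RHS = e^2 + e^5 ≈ 155.8.
C: fails at (6, 7) — LHS = 13/2, RHS = √(42) ≈ 6.481.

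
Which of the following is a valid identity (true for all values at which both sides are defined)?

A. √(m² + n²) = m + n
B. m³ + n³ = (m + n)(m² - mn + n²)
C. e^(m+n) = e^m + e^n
A: fails at (2, 5) — LHS = √(29) ≈ 5.385, RHS = 7.
B: holds — e.g. at (5, 8), both sides equal 637.
C: fails at (3, 5) — LHS = e^8 ≈ 2981, RHS = e^3 + e^5 ≈ 168.5.

Answer: B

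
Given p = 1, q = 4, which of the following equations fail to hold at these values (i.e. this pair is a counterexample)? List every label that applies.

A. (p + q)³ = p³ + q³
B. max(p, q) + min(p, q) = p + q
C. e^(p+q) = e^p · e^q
Evaluating each claim at the given values:
A. LHS = 125, RHS = 65 → fails here (LHS ≠ RHS)
B. LHS = 5, RHS = 5 → holds here (LHS = RHS)
C. LHS = e^5 ≈ 148.4, RHS = e^5 ≈ 148.4 → holds here (LHS = RHS)

Answer: A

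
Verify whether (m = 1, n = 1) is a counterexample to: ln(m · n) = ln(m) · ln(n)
Substituting m = 1, n = 1:
LHS = ln(1 · 1) = 0
RHS = ln(1) · ln(1) = 0

The sides agree, so this pair does not disprove the claim.

Answer: No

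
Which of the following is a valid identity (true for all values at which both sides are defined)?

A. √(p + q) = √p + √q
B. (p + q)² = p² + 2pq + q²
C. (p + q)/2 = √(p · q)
B

A: fails at (1, 1) — LHS = √(2) ≈ 1.414, RHS = 2.
B: holds — e.g. at (5, 8), both sides equal 169.
C: fails at (1, 3) — LHS = 2, RHS = √(3) ≈ 1.732.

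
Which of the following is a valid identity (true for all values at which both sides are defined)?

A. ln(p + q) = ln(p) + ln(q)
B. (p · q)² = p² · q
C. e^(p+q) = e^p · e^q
A: fails at (1, 1) — LHS = ln(2) ≈ 0.6931, RHS = 0.
B: fails at (3, 7) — LHS = 441, RHS = 63.
C: holds — e.g. at (2, 7), both sides equal e^9 ≈ 8103.

Answer: C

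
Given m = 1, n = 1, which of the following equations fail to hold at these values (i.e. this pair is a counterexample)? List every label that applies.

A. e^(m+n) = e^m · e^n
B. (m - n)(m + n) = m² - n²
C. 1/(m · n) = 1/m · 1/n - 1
C

Evaluating each claim at the given values:
A. LHS = e^2 ≈ 7.389, RHS = e^2 ≈ 7.389 → holds here (LHS = RHS)
B. LHS = 0, RHS = 0 → holds here (LHS = RHS)
C. LHS = 1, RHS = 0 → fails here (LHS ≠ RHS)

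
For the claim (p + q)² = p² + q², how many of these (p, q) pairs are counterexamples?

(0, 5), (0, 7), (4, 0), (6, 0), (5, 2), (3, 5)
2

Testing each pair:
(0, 5): LHS = 25, RHS = 25 → satisfies claim
(0, 7): LHS = 49, RHS = 49 → satisfies claim
(4, 0): LHS = 16, RHS = 16 → satisfies claim
(6, 0): LHS = 36, RHS = 36 → satisfies claim
(5, 2): LHS = 49, RHS = 29 → counterexample
(3, 5): LHS = 64, RHS = 34 → counterexample

That makes 2 counterexamples.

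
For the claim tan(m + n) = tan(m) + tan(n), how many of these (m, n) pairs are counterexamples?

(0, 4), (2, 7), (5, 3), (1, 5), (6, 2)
4

Testing each pair:
(0, 4): LHS = tan(4) ≈ 1.158, RHS = tan(4) ≈ 1.158 → satisfies claim
(2, 7): LHS = tan(9) ≈ -0.4523, RHS = tan(2) + tan(7) ≈ -1.314 → counterexample
(5, 3): LHS = tan(8) ≈ -6.8, RHS = tan(5) + tan(3) ≈ -3.523 → counterexample
(1, 5): LHS = tan(6) ≈ -0.291, RHS = tan(5) + tan(1) ≈ -1.823 → counterexample
(6, 2): LHS = tan(8) ≈ -6.8, RHS = tan(2) + tan(6) ≈ -2.476 → counterexample

That makes 4 counterexamples.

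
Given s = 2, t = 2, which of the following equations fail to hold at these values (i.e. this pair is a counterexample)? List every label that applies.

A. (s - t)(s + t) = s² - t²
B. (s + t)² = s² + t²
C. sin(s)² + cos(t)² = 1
B

Evaluating each claim at the given values:
A. LHS = 0, RHS = 0 → holds here (LHS = RHS)
B. LHS = 16, RHS = 8 → fails here (LHS ≠ RHS)
C. LHS = cos(2)² + sin(2)² = 1, RHS = 1 → holds here (LHS = RHS)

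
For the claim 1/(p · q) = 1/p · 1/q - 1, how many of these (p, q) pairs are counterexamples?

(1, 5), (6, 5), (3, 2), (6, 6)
Testing each pair:
(1, 5): LHS = 1/5, RHS = -4/5 → counterexample
(6, 5): LHS = 1/30, RHS = -29/30 → counterexample
(3, 2): LHS = 1/6, RHS = -5/6 → counterexample
(6, 6): LHS = 1/36, RHS = -35/36 → counterexample

That makes 4 counterexamples.

Answer: 4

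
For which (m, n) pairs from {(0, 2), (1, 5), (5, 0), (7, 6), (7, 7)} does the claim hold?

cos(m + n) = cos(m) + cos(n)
None

Testing each pair:
(0, 2): LHS = cos(2) ≈ -0.4161, RHS = cos(2) + 1 ≈ 0.5839 → fails
(1, 5): LHS = cos(6) ≈ 0.9602, RHS = cos(5) + cos(1) ≈ 0.824 → fails
(5, 0): LHS = cos(5) ≈ 0.2837, RHS = cos(5) + 1 ≈ 1.284 → fails
(7, 6): LHS = cos(13) ≈ 0.9074, RHS = cos(7) + cos(6) ≈ 1.714 → fails
(7, 7): LHS = cos(14) ≈ 0.1367, RHS = 2·cos(7) ≈ 1.508 → fails

No pair satisfies the claim.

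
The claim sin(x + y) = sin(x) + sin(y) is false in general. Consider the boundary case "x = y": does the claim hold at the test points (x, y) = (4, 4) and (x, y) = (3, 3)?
No, fails at both test points

At (4, 4): LHS = sin(8) ≈ 0.9894 ≠ RHS = 2·sin(4) ≈ -1.514
At (3, 3): LHS = sin(6) ≈ -0.2794 ≠ RHS = 2·sin(3) ≈ 0.2822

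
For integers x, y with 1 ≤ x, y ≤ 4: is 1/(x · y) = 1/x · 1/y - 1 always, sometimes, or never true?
Never true

The claim fails for every pair in the range. For instance at (x, y) = (2, 2): LHS = 1/4, RHS = -3/4.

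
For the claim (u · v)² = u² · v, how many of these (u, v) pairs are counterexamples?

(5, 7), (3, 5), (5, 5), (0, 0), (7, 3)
Testing each pair:
(5, 7): LHS = 1225, RHS = 175 → counterexample
(3, 5): LHS = 225, RHS = 45 → counterexample
(5, 5): LHS = 625, RHS = 125 → counterexample
(0, 0): LHS = 0, RHS = 0 → satisfies claim
(7, 3): LHS = 441, RHS = 147 → counterexample

That makes 4 counterexamples.

Answer: 4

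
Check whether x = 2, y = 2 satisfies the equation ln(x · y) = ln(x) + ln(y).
Substituting x = 2, y = 2:

LHS = ln(2 · 2) = ln(4) ≈ 1.386
RHS = ln(2) + ln(2) = 2·ln(2) ≈ 1.386

LHS = RHS, so the equation holds at this point.

Answer: Holds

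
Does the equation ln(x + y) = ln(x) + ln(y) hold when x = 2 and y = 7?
Fails

Substituting x = 2, y = 7:

LHS = ln(2 + 7) = ln(9) ≈ 2.197
RHS = ln(2) + ln(7) ≈ 2.639

LHS ≠ RHS, so the equation does not hold at this point.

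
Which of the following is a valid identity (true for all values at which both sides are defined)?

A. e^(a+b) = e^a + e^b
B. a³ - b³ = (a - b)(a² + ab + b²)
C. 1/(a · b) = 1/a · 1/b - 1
B

A: fails at (6, 7) — LHS = e^13 ≈ 442413.4, RHS = e^6 + e^7 ≈ 1500.
B: holds — e.g. at (4, 5), both sides equal -61.
C: fails at (2, 5) — LHS = 1/10, RHS = -9/10.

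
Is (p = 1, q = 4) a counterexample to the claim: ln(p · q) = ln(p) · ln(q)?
Yes

Substituting p = 1, q = 4:
LHS = ln(1 · 4) = ln(4) ≈ 1.386
RHS = ln(1) · ln(4) = 0

Since LHS ≠ RHS, this pair disproves the claim.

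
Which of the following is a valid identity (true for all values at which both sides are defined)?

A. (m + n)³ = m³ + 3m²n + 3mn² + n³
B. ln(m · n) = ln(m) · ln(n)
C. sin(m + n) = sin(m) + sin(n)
A

A: holds — e.g. at (4, 5), both sides equal 729.
B: fails at (4, 4) — LHS = ln(16) ≈ 2.773, RHS = ln(4)² ≈ 1.922.
C: fails at (4, 6) — LHS = sin(10) ≈ -0.544, RHS = sin(4) + sin(6) ≈ -1.036.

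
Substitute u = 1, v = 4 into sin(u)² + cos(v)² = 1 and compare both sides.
LHS = sin(1)² + cos(4)² ≈ 1.135
RHS = 1

LHS ≠ RHS (they differ by about 0.1353), so the equation does not hold here.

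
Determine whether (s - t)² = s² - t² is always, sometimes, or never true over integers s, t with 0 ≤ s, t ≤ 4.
Sometimes true

It holds at (s, t) = (2, 2) (both sides equal 0), but fails at (s, t) = (4, 3) (LHS = 1, RHS = 7).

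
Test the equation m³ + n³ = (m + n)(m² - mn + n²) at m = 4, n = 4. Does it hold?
Holds

Substituting m = 4, n = 4:

LHS = 4³ + 4³ = 128
RHS = (4 + 4)(4² - 4·4 + 4²) = 128

LHS = RHS, so the equation holds at this point.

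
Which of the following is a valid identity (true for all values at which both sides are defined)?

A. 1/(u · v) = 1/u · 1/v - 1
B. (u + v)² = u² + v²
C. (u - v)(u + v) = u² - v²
A: fails at (3, 3) — LHS = 1/9, RHS = -8/9.
B: fails at (3, 4) — LHS = 49, RHS = 25.
C: holds — e.g. at (3, 3), both sides equal 0.

Answer: C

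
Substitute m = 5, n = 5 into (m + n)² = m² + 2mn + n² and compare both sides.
LHS = (5 + 5)² = 100
RHS = 5² + 2·5·5 + 5² = 100

LHS = RHS: the two sides agree.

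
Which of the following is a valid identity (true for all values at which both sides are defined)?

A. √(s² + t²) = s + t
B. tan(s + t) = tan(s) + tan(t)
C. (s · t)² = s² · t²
A: fails at (3, 7) — LHS = √(58) ≈ 7.616, RHS = 10.
B: fails at (2, 4) — LHS = tan(6) ≈ -0.291, RHS = tan(2) + tan(4) ≈ -1.027.
C: holds — e.g. at (4, 6), both sides equal 576.

Answer: C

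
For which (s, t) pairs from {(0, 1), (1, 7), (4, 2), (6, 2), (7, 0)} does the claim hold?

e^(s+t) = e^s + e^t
Testing each pair:
(0, 1): LHS = e ≈ 2.718, RHS = 1 + e ≈ 3.718 → fails
(1, 7): LHS = e^8 ≈ 2981, RHS = e + e^7 ≈ 1099 → fails
(4, 2): LHS = e^6 ≈ 403.4, RHS = e^2 + e^4 ≈ 61.99 → fails
(6, 2): LHS = e^8 ≈ 2981, RHS = e^2 + e^6 ≈ 410.8 → fails
(7, 0): LHS = e^7 ≈ 1097, RHS = 1 + e^7 ≈ 1098 → fails

No pair satisfies the claim.

Answer: None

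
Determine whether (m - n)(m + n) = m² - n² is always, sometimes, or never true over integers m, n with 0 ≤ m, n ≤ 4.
The identity holds for every pair in the range. For instance at (m, n) = (4, 0): both sides equal 16.

Answer: Always true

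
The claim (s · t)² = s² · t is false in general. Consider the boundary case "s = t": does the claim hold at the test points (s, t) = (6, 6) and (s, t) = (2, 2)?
At (6, 6): LHS = 1296 ≠ RHS = 216
At (2, 2): LHS = 16 ≠ RHS = 8

Answer: No, fails at both test points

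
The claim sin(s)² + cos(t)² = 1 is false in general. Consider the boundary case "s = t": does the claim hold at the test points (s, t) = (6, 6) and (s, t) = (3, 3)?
At (6, 6): LHS = sin(6)² + cos(6)² = 1, RHS = 1 → equal
At (3, 3): LHS = sin(3)² + cos(3)² = 1, RHS = 1 → equal

So the claim does hold at both of these boundary points, even though it is not an identity.

Answer: Yes, holds at both test points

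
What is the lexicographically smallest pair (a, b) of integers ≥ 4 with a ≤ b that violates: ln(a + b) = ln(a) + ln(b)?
(a, b) = (4, 4)

Substituting (4, 4) into the claim:
LHS = ln(4 + 4) = ln(8) ≈ 2.079
RHS = ln(4) + ln(4) = 2·ln(4) ≈ 2.773

Since LHS ≠ RHS, this pair disproves the claim, and no lexicographically smaller pair (a ≤ b, integers ≥ 4) does.

For instance (5, 5) is also a counterexample (LHS = ln(10) ≈ 2.303, RHS = 2·ln(5) ≈ 3.219), but it's lexicographically larger.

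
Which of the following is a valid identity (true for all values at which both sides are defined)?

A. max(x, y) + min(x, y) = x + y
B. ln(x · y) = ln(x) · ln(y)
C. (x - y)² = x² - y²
A

A: holds — e.g. at (3, 3), both sides equal 6.
B: fails at (1, 4) — LHS = ln(4) ≈ 1.386, RHS = 0.
C: fails at (6, 7) — LHS = 1, RHS = -13.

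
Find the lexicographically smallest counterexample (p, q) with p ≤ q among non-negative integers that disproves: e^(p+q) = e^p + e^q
(p, q) = (0, 0)

Substituting (0, 0) into the claim:
LHS = e^(0+0) = 1
RHS = e^0 + e^0 = 2

Since LHS ≠ RHS, this pair disproves the claim, and no lexicographically smaller pair (p ≤ q, non-negative integers) does.

For instance (1, 2) is also a counterexample (LHS = e^3 ≈ 20.09, RHS = e + e^2 ≈ 10.11), but it's lexicographically larger.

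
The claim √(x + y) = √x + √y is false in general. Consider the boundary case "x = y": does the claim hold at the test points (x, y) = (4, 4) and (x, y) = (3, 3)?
No, fails at both test points

At (4, 4): LHS = 2·√(2) ≈ 2.828 ≠ RHS = 4
At (3, 3): LHS = √(6) ≈ 2.449 ≠ RHS = 2·√(3) ≈ 3.464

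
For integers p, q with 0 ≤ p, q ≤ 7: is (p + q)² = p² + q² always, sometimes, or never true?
It holds at (p, q) = (7, 0) (both sides equal 49), but fails at (p, q) = (6, 4) (LHS = 100, RHS = 52).

Answer: Sometimes true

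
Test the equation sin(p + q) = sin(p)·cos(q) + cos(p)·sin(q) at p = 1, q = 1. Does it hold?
Substituting p = 1, q = 1:

LHS = sin(1 + 1) = sin(2) ≈ 0.9093
RHS = sin(1)·cos(1) + cos(1)·sin(1) = 2·sin(1)·cos(1) ≈ 0.9093

LHS = RHS, so the equation holds at this point.

Answer: Holds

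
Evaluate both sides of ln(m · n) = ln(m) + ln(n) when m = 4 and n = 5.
LHS = ln(4 · 5) = ln(20) ≈ 2.996
RHS = ln(4) + ln(5) ≈ 2.996

LHS = RHS: the two sides agree.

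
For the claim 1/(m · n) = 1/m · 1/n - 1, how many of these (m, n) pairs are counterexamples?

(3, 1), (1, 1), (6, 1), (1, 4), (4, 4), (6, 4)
Testing each pair:
(3, 1): LHS = 1/3, RHS = -2/3 → counterexample
(1, 1): LHS = 1, RHS = 0 → counterexample
(6, 1): LHS = 1/6, RHS = -5/6 → counterexample
(1, 4): LHS = 1/4, RHS = -3/4 → counterexample
(4, 4): LHS = 1/16, RHS = -15/16 → counterexample
(6, 4): LHS = 1/24, RHS = -23/24 → counterexample

That makes 6 counterexamples.

Answer: 6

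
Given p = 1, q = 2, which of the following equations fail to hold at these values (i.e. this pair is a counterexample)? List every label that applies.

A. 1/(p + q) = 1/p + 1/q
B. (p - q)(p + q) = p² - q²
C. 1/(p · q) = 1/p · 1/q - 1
A, C

Evaluating each claim at the given values:
A. LHS = 1/3, RHS = 3/2 → fails here (LHS ≠ RHS)
B. LHS = -3, RHS = -3 → holds here (LHS = RHS)
C. LHS = 1/2, RHS = -1/2 → fails here (LHS ≠ RHS)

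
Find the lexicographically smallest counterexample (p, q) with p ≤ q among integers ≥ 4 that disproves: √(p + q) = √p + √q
(p, q) = (4, 4)

Substituting (4, 4) into the claim:
LHS = √(4 + 4) = 2·√(2) ≈ 2.828
RHS = √4 + √4 = 4

Since LHS ≠ RHS, this pair disproves the claim, and no lexicographically smaller pair (p ≤ q, integers ≥ 4) does.

For instance (7, 7) is also a counterexample (LHS = √(14) ≈ 3.742, RHS = 2·√(7) ≈ 5.292), but it's lexicographically larger.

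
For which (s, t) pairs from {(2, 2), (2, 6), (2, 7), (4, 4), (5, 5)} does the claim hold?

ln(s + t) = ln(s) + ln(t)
(2, 2)

Testing each pair:
(2, 2): LHS = ln(4) ≈ 1.386, RHS = 2·ln(2) ≈ 1.386 → holds
(2, 6): LHS = ln(8) ≈ 2.079, RHS = ln(2) + ln(6) ≈ 2.485 → fails
(2, 7): LHS = ln(9) ≈ 2.197, RHS = ln(2) + ln(7) ≈ 2.639 → fails
(4, 4): LHS = ln(8) ≈ 2.079, RHS = 2·ln(4) ≈ 2.773 → fails
(5, 5): LHS = ln(10) ≈ 2.303, RHS = 2·ln(5) ≈ 3.219 → fails

1 of 5 pairs satisfies the claim.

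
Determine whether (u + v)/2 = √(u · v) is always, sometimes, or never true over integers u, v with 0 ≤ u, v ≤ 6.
It holds at (u, v) = (6, 6) (both sides equal 6), but fails at (u, v) = (6, 1) (LHS = 7/2, RHS = √(6) ≈ 2.449).

Answer: Sometimes true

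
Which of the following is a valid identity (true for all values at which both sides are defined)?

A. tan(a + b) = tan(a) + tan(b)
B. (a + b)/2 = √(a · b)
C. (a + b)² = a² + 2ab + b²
A: fails at (3, 7) — LHS = tan(10) ≈ 0.6484, RHS = tan(3) + tan(7) ≈ 0.7289.
B: fails at (1, 3) — LHS = 2, RHS = √(3) ≈ 1.732.
C: holds — e.g. at (1, 5), both sides equal 36.

Answer: C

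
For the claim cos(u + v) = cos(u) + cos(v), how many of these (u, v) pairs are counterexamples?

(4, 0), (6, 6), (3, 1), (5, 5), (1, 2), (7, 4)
Testing each pair:
(4, 0): LHS = cos(4) ≈ -0.6536, RHS = cos(4) + 1 ≈ 0.3464 → counterexample
(6, 6): LHS = cos(12) ≈ 0.8439, RHS = 2·cos(6) ≈ 1.92 → counterexample
(3, 1): LHS = cos(4) ≈ -0.6536, RHS = cos(3) + cos(1) ≈ -0.4497 → counterexample
(5, 5): LHS = cos(10) ≈ -0.8391, RHS = 2·cos(5) ≈ 0.5673 → counterexample
(1, 2): LHS = cos(3) ≈ -0.99, RHS = cos(2) + cos(1) ≈ 0.1242 → counterexample
(7, 4): LHS = cos(11) ≈ 0.004426, RHS = cos(4) + cos(7) ≈ 0.1003 → counterexample

That makes 6 counterexamples.

Answer: 6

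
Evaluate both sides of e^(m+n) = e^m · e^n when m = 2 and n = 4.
LHS = e^(2+4) = e^6 ≈ 403.4
RHS = e^2 · e^4 = e^6 ≈ 403.4

LHS = RHS: the two sides agree.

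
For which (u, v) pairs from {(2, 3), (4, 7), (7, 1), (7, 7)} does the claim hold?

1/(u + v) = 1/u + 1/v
Testing each pair:
(2, 3): LHS = 1/5, RHS = 5/6 → fails
(4, 7): LHS = 1/11, RHS = 11/28 → fails
(7, 1): LHS = 1/8, RHS = 8/7 → fails
(7, 7): LHS = 1/14, RHS = 2/7 → fails

No pair satisfies the claim.

Answer: None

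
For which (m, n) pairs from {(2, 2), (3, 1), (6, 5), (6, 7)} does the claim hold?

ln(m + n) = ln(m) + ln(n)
(2, 2)

Testing each pair:
(2, 2): LHS = ln(4) ≈ 1.386, RHS = 2·ln(2) ≈ 1.386 → holds
(3, 1): LHS = ln(4) ≈ 1.386, RHS = ln(3) ≈ 1.099 → fails
(6, 5): LHS = ln(11) ≈ 2.398, RHS = ln(5) + ln(6) ≈ 3.401 → fails
(6, 7): LHS = ln(13) ≈ 2.565, RHS = ln(6) + ln(7) ≈ 3.738 → fails

1 of 4 pairs satisfies the claim.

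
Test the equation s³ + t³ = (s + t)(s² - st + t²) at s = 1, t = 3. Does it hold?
Holds

Substituting s = 1, t = 3:

LHS = 1³ + 3³ = 28
RHS = (1 + 3)(1² - 1·3 + 3²) = 28

LHS = RHS, so the equation holds at this point.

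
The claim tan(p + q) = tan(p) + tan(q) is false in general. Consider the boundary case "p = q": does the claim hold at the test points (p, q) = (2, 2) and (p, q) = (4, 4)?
No, fails at both test points

At (2, 2): LHS = tan(4) ≈ 1.158 ≠ RHS = 2·tan(2) ≈ -4.37
At (4, 4): LHS = tan(8) ≈ -6.8 ≠ RHS = 2·tan(4) ≈ 2.316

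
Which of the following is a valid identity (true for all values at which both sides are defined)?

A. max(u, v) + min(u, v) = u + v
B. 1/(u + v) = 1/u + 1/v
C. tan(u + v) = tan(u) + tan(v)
A: holds — e.g. at (4, 6), both sides equal 10.
B: fails at (3, 3) — LHS = 1/6, RHS = 2/3.
C: fails at (3, 5) — LHS = tan(8) ≈ -6.8, RHS = tan(5) + tan(3) ≈ -3.523.

Answer: A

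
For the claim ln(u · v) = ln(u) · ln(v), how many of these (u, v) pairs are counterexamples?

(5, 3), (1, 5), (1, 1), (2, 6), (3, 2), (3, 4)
Testing each pair:
(5, 3): LHS = ln(15) ≈ 2.708, RHS = ln(3)·ln(5) ≈ 1.768 → counterexample
(1, 5): LHS = ln(5) ≈ 1.609, RHS = 0 → counterexample
(1, 1): LHS = 0, RHS = 0 → satisfies claim
(2, 6): LHS = ln(12) ≈ 2.485, RHS = ln(2)·ln(6) ≈ 1.242 → counterexample
(3, 2): LHS = ln(6) ≈ 1.792, RHS = ln(2)·ln(3) ≈ 0.7615 → counterexample
(3, 4): LHS = ln(12) ≈ 2.485, RHS = ln(3)·ln(4) ≈ 1.523 → counterexample

That makes 5 counterexamples.

Answer: 5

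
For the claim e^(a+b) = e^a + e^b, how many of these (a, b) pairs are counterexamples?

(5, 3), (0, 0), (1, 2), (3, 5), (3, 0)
5

Testing each pair:
(5, 3): LHS = e^8 ≈ 2981, RHS = e^3 + e^5 ≈ 168.5 → counterexample
(0, 0): LHS = 1, RHS = 2 → counterexample
(1, 2): LHS = e^3 ≈ 20.09, RHS = e + e^2 ≈ 10.11 → counterexample
(3, 5): LHS = e^8 ≈ 2981, RHS = e^3 + e^5 ≈ 168.5 → counterexample
(3, 0): LHS = e^3 ≈ 20.09, RHS = 1 + e^3 ≈ 21.09 → counterexample

That makes 5 counterexamples.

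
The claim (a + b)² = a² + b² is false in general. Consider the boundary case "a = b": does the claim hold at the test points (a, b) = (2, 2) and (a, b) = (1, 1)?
No, fails at both test points

At (2, 2): LHS = 16 ≠ RHS = 8
At (1, 1): LHS = 4 ≠ RHS = 2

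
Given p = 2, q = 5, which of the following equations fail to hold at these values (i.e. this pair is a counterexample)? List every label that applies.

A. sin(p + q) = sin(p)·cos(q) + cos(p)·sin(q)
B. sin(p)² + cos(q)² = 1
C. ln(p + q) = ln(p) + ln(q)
B, C

Evaluating each claim at the given values:
A. LHS = sin(7) ≈ 0.657, RHS = sin(2)·cos(5) + sin(5)·cos(2) ≈ 0.657 → holds here (LHS = RHS)
B. LHS = cos(5)² + sin(2)² ≈ 0.9073, RHS = 1 → fails here (LHS ≠ RHS)
C. LHS = ln(7) ≈ 1.946, RHS = ln(2) + ln(5) ≈ 2.303 → fails here (LHS ≠ RHS)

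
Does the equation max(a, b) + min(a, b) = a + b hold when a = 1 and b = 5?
Holds

Substituting a = 1, b = 5:

LHS = max(1, 5) + min(1, 5) = 6
RHS = 1 + 5 = 6

LHS = RHS, so the equation holds at this point.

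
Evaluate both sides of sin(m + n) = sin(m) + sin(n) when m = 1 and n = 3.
LHS = sin(1 + 3) = sin(4) ≈ -0.7568
RHS = sin(1) + sin(3) ≈ 0.9826

LHS ≠ RHS (they differ by about 1.739), so the equation does not hold here.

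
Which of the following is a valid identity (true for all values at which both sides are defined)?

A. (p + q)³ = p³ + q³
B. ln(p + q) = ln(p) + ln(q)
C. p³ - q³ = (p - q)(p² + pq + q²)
C

A: fails at (4, 4) — LHS = 512, RHS = 128.
B: fails at (2, 3) — LHS = ln(5) ≈ 1.609, RHS = ln(2) + ln(3) ≈ 1.792.
C: holds — e.g. at (5, 5), both sides equal 0.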